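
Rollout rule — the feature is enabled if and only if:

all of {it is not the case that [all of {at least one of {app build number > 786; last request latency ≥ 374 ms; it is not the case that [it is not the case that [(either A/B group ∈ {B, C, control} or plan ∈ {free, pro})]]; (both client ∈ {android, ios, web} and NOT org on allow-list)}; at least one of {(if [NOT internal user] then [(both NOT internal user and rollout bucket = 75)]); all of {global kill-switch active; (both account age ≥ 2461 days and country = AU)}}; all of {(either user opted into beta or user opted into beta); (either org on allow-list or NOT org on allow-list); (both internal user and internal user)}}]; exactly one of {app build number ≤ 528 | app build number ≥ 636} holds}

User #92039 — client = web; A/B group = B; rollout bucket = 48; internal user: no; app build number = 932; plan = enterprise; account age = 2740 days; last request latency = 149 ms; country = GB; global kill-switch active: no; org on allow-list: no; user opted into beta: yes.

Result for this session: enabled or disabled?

Enabled

Atomic conditions:
  app build number > 786: 932 > 786 is true
  last request latency ≥ 374 ms: 149 ≥ 374 is false
  A/B group ∈ {B, C, control}: B is in the set → true
  plan ∈ {free, pro}: enterprise is not in the set → false
  client ∈ {android, ios, web}: web is in the set → true
  NOT org on allow-list: no → true
  NOT internal user: no → true
  rollout bucket = 75: 48 == 75 is false
  global kill-switch active: no → false
  account age ≥ 2461 days: 2740 ≥ 2461 is true
  country = AU: GB == AU is false
  user opted into beta: yes → true
  org on allow-list: no → false
  internal user: no → false
  app build number ≤ 528: 932 ≤ 528 is false
  app build number ≥ 636: 932 ≥ 636 is true
Combine:
[1.1.1.3.1.1] true OR false = true
[1.1.1.3.1] NOT true = false
[1.1.1.3] NOT false = true
[1.1.1.4] true AND true = true
[1.1.1] true OR false OR true OR true = true
[1.1.2.1.2] true AND false = false
[1.1.2.1] true → false = false
[1.1.2.2.2] true AND false = false
[1.1.2.2] false AND false = false
[1.1.2] false OR false = false
[1.1.3.1] true OR true = true
[1.1.3.2] false OR true = true
[1.1.3.3] false AND false = false
[1.1.3] true AND true AND false = false
[1.1] true AND false AND false = false
[1] NOT false = true
[2] exactly-one(false, true) = true
[root] true AND true = true
Overall: true → enabled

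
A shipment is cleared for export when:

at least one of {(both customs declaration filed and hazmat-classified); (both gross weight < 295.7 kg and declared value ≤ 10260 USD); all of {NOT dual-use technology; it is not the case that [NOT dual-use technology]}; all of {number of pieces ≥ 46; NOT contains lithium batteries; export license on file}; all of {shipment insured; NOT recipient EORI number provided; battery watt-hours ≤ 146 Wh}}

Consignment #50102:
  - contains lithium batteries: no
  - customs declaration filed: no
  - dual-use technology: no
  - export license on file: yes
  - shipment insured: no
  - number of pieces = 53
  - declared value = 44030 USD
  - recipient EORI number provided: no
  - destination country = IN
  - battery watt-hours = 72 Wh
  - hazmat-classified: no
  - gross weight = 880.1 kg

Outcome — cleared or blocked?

Atomic conditions:
  customs declaration filed: no → false
  hazmat-classified: no → false
  gross weight < 295.7 kg: 880.1 < 295.7 is false
  declared value ≤ 10260 USD: 44030 ≤ 10260 is false
  NOT dual-use technology: no → true
  number of pieces ≥ 46: 53 ≥ 46 is true
  NOT contains lithium batteries: no → true
  export license on file: yes → true
  shipment insured: no → false
  NOT recipient EORI number provided: no → true
  battery watt-hours ≤ 146 Wh: 72 ≤ 146 is true
Combine:
[1] false AND false = false
[2] false AND false = false
[3.2] NOT true = false
[3] true AND false = false
[4] true AND true AND true = true
[5] false AND true AND true = false
[root] false OR false OR false OR true OR false = true
Overall: true → cleared

Cleared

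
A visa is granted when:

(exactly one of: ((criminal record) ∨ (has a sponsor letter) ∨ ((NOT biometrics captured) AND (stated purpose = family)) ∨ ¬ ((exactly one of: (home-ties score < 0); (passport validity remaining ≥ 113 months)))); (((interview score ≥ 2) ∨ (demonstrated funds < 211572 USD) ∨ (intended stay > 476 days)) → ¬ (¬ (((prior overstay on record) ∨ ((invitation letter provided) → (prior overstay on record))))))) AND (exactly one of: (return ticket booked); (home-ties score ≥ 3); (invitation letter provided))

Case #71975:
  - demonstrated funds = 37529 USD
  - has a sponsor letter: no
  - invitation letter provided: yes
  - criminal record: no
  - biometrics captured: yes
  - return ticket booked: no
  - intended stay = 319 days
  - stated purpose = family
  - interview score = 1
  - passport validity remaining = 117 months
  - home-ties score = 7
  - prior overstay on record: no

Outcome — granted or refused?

Atomic conditions:
  criminal record: no → false
  has a sponsor letter: no → false
  NOT biometrics captured: yes → false
  stated purpose = family: family == family is true
  home-ties score < 0: 7 < 0 is false
  passport validity remaining ≥ 113 months: 117 ≥ 113 is true
  interview score ≥ 2: 1 ≥ 2 is false
  demonstrated funds < 211572 USD: 37529 < 211572 is true
  intended stay > 476 days: 319 > 476 is false
  prior overstay on record: no → false
  invitation letter provided: yes → true
  return ticket booked: no → false
  home-ties score ≥ 3: 7 ≥ 3 is true
Combine:
[1.1.3] false AND true = false
[1.1.4.1] exactly-one(false, true) = true
[1.1.4] NOT true = false
[1.1] false OR false OR false OR false = false
[1.2.1] false OR true OR false = true
[1.2.2.1.1.2] true → false = false
[1.2.2.1.1] false OR false = false
[1.2.2.1] NOT false = true
[1.2.2] NOT true = false
[1.2] true → false = false
[1] exactly-one(false, false) = false
[2] exactly-one(false, true, true) = false
[root] false AND false = false
Overall: false → refused

Refused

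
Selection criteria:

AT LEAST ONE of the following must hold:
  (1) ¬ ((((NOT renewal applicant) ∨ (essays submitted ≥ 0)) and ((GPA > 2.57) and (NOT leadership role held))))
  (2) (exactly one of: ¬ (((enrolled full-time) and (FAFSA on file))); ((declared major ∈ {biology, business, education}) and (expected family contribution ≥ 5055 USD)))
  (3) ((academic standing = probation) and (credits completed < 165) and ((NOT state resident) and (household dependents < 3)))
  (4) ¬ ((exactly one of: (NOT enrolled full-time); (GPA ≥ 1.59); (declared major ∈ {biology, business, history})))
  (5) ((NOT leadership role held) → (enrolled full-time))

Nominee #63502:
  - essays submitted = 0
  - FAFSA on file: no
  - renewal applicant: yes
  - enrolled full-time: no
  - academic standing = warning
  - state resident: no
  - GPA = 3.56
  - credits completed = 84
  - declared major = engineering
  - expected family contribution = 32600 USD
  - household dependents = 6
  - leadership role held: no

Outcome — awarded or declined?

Awarded

Atomic conditions:
  NOT renewal applicant: yes → false
  essays submitted ≥ 0: 0 ≥ 0 is true
  GPA > 2.57: 3.56 > 2.57 is true
  NOT leadership role held: no → true
  enrolled full-time: no → false
  FAFSA on file: no → false
  declared major ∈ {biology, business, education}: engineering is not in the set → false
  expected family contribution ≥ 5055 USD: 32600 ≥ 5055 is true
  academic standing = probation: warning == probation is false
  credits completed < 165: 84 < 165 is true
  NOT state resident: no → true
  household dependents < 3: 6 < 3 is false
  NOT enrolled full-time: no → true
  GPA ≥ 1.59: 3.56 ≥ 1.59 is true
  declared major ∈ {biology, business, history}: engineering is not in the set → false
Combine:
[1.1.1] false OR true = true
[1.1.2] true AND true = true
[1.1] true AND true = true
[1] NOT true = false
[2.1.1] false AND false = false
[2.1] NOT false = true
[2.2] false AND true = false
[2] exactly-one(true, false) = true
[3.3] true AND false = false
[3] false AND true AND false = false
[4.1] exactly-one(true, true, false) = false
[4] NOT false = true
[5] true → false = false
[root] false OR true OR false OR true OR false = true
Overall: true → awarded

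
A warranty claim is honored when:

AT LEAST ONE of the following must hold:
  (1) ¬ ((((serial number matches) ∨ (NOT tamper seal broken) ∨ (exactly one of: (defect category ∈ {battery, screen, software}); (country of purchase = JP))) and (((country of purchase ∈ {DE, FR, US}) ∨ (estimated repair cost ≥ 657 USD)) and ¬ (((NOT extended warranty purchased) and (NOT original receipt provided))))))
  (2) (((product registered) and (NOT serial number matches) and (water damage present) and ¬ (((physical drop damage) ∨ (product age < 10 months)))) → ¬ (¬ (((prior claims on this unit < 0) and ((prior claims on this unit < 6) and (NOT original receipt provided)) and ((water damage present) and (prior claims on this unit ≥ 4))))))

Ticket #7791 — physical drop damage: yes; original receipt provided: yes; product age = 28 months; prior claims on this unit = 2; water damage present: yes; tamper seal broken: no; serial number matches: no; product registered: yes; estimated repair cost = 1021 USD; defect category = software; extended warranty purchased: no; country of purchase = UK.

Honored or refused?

Atomic conditions:
  serial number matches: no → false
  NOT tamper seal broken: no → true
  defect category ∈ {battery, screen, software}: software is in the set → true
  country of purchase = JP: UK == JP is false
  country of purchase ∈ {DE, FR, US}: UK is not in the set → false
  estimated repair cost ≥ 657 USD: 1021 ≥ 657 is true
  NOT extended warranty purchased: no → true
  NOT original receipt provided: yes → false
  product registered: yes → true
  NOT serial number matches: no → true
  water damage present: yes → true
  physical drop damage: yes → true
  product age < 10 months: 28 < 10 is false
  prior claims on this unit < 0: 2 < 0 is false
  prior claims on this unit < 6: 2 < 6 is true
  prior claims on this unit ≥ 4: 2 ≥ 4 is false
Combine:
[1.1.1.3] exactly-one(true, false) = true
[1.1.1] false OR true OR true = true
[1.1.2.1] false OR true = true
[1.1.2.2.1] true AND false = false
[1.1.2.2] NOT false = true
[1.1.2] true AND true = true
[1.1] true AND true = true
[1] NOT true = false
[2.1.4.1] true OR false = true
[2.1.4] NOT true = false
[2.1] true AND true AND true AND false = false
[2.2.1.1.2] true AND false = false
[2.2.1.1.3] true AND false = false
[2.2.1.1] false AND false AND false = false
[2.2.1] NOT false = true
[2.2] NOT true = false
[2] false → false (antecedent false ⇒ implication holds) = true
[root] false OR true = true
Overall: true → honored

Honored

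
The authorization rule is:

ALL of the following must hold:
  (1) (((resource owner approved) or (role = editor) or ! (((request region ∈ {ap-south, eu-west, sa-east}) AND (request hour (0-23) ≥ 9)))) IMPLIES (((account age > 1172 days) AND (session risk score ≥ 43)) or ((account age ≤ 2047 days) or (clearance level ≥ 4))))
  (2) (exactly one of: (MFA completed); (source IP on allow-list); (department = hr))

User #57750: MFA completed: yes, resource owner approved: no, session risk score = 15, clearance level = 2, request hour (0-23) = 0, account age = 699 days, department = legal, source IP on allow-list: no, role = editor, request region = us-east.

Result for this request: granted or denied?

Atomic conditions:
  resource owner approved: no → false
  role = editor: editor == editor is true
  request region ∈ {ap-south, eu-west, sa-east}: us-east is not in the set → false
  request hour (0-23) ≥ 9: 0 ≥ 9 is false
  account age > 1172 days: 699 > 1172 is false
  session risk score ≥ 43: 15 ≥ 43 is false
  account age ≤ 2047 days: 699 ≤ 2047 is true
  clearance level ≥ 4: 2 ≥ 4 is false
  MFA completed: yes → true
  source IP on allow-list: no → false
  department = hr: legal == hr is false
Combine:
[1.1.3.1] false AND false = false
[1.1.3] NOT false = true
[1.1] false OR true OR true = true
[1.2.1] false AND false = false
[1.2.2] true OR false = true
[1.2] false OR true = true
[1] true → true = true
[2] exactly-one(true, false, false) = true
[root] true AND true = true
Overall: true → granted

Granted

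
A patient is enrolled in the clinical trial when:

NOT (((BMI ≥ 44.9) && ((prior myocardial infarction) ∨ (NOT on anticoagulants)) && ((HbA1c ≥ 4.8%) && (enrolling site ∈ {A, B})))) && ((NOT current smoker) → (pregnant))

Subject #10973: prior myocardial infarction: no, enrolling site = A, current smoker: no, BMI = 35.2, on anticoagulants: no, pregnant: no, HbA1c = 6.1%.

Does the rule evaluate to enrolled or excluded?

Excluded

Atomic conditions:
  BMI ≥ 44.9: 35.2 ≥ 44.9 is false
  prior myocardial infarction: no → false
  NOT on anticoagulants: no → true
  HbA1c ≥ 4.8%: 6.1 ≥ 4.8 is true
  enrolling site ∈ {A, B}: A is in the set → true
  NOT current smoker: no → true
  pregnant: no → false
Combine:
[1.1.2] false OR true = true
[1.1.3] true AND true = true
[1.1] false AND true AND true = false
[1] NOT false = true
[2] true → false = false
[root] true AND false = false
Overall: false → excluded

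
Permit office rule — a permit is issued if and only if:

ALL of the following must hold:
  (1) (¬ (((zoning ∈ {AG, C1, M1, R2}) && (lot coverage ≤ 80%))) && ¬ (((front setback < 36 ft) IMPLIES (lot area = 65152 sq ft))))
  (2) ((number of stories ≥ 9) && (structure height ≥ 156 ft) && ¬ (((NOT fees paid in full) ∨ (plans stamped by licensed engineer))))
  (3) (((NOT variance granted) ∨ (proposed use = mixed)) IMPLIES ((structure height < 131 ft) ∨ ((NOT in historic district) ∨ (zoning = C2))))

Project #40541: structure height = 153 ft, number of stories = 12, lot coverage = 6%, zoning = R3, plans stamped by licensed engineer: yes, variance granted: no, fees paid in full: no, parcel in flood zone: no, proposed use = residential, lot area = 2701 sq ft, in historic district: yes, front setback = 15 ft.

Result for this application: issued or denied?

Atomic conditions:
  zoning ∈ {AG, C1, M1, R2}: R3 is not in the set → false
  lot coverage ≤ 80%: 6 ≤ 80 is true
  front setback < 36 ft: 15 < 36 is true
  lot area = 65152 sq ft: 2701 == 65152 is false
  number of stories ≥ 9: 12 ≥ 9 is true
  structure height ≥ 156 ft: 153 ≥ 156 is false
  NOT fees paid in full: no → true
  plans stamped by licensed engineer: yes → true
  NOT variance granted: no → true
  proposed use = mixed: residential == mixed is false
  structure height < 131 ft: 153 < 131 is false
  NOT in historic district: yes → false
  zoning = C2: R3 == C2 is false
Combine:
[1.1.1] false AND true = false
[1.1] NOT false = true
[1.2.1] true → false = false
[1.2] NOT false = true
[1] true AND true = true
[2.3.1] true OR true = true
[2.3] NOT true = false
[2] true AND false AND false = false
[3.1] true OR false = true
[3.2.2] false OR false = false
[3.2] false OR false = false
[3] true → false = false
[root] true AND false AND false = false
Overall: false → denied

Denied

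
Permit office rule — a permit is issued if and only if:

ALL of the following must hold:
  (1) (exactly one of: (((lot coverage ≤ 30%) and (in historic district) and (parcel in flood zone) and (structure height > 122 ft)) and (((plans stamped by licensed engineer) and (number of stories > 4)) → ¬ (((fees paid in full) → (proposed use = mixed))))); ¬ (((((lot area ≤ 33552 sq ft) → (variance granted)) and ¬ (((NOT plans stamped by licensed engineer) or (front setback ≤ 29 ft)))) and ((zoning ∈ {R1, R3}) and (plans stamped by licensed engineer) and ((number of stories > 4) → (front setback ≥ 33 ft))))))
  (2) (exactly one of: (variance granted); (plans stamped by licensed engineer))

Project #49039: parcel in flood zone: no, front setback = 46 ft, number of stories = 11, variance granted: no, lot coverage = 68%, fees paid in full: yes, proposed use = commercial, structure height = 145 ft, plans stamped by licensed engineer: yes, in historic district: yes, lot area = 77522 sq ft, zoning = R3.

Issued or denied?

Atomic conditions:
  lot coverage ≤ 30%: 68 ≤ 30 is false
  in historic district: yes → true
  parcel in flood zone: no → false
  structure height > 122 ft: 145 > 122 is true
  plans stamped by licensed engineer: yes → true
  number of stories > 4: 11 > 4 is true
  fees paid in full: yes → true
  proposed use = mixed: commercial == mixed is false
  lot area ≤ 33552 sq ft: 77522 ≤ 33552 is false
  variance granted: no → false
  NOT plans stamped by licensed engineer: yes → false
  front setback ≤ 29 ft: 46 ≤ 29 is false
  zoning ∈ {R1, R3}: R3 is in the set → true
  front setback ≥ 33 ft: 46 ≥ 33 is true
Combine:
[1.1.1] false AND true AND false AND true = false
[1.1.2.1] true AND true = true
[1.1.2.2.1] true → false = false
[1.1.2.2] NOT false = true
[1.1.2] true → true = true
[1.1] false AND true = false
[1.2.1.1.1] false → false (antecedent false ⇒ implication holds) = true
[1.2.1.1.2.1] false OR false = false
[1.2.1.1.2] NOT false = true
[1.2.1.1] true AND true = true
[1.2.1.2.3] true → true = true
[1.2.1.2] true AND true AND true = true
[1.2.1] true AND true = true
[1.2] NOT true = false
[1] exactly-one(false, false) = false
[2] exactly-one(false, true) = true
[root] false AND true = false
Overall: false → denied

Denied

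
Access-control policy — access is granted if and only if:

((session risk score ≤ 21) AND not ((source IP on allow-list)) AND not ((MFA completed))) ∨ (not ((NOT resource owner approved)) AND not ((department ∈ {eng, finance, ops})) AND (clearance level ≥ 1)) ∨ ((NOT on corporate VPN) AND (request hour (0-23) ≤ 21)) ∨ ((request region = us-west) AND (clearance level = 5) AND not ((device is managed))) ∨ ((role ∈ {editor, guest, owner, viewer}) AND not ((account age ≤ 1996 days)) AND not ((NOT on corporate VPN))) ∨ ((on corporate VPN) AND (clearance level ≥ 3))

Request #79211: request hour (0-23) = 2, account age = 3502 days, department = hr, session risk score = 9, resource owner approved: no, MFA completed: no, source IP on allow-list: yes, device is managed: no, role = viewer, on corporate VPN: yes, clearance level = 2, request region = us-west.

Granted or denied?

Granted

Atomic conditions:
  session risk score ≤ 21: 9 ≤ 21 is true
  source IP on allow-list: yes → true
  MFA completed: no → false
  NOT resource owner approved: no → true
  department ∈ {eng, finance, ops}: hr is not in the set → false
  clearance level ≥ 1: 2 ≥ 1 is true
  NOT on corporate VPN: yes → false
  request hour (0-23) ≤ 21: 2 ≤ 21 is true
  request region = us-west: us-west == us-west is true
  clearance level = 5: 2 == 5 is false
  device is managed: no → false
  role ∈ {editor, guest, owner, viewer}: viewer is in the set → true
  account age ≤ 1996 days: 3502 ≤ 1996 is false
  on corporate VPN: yes → true
  clearance level ≥ 3: 2 ≥ 3 is false
Combine:
[1.2] NOT true = false
[1.3] NOT false = true
[1] true AND false AND true = false
[2.1] NOT true = false
[2.2] NOT false = true
[2] false AND true AND true = false
[3] false AND true = false
[4.3] NOT false = true
[4] true AND false AND true = false
[5.2] NOT false = true
[5.3] NOT false = true
[5] true AND true AND true = true
[6] true AND false = false
[root] false OR false OR false OR false OR true OR false = true
Overall: true → granted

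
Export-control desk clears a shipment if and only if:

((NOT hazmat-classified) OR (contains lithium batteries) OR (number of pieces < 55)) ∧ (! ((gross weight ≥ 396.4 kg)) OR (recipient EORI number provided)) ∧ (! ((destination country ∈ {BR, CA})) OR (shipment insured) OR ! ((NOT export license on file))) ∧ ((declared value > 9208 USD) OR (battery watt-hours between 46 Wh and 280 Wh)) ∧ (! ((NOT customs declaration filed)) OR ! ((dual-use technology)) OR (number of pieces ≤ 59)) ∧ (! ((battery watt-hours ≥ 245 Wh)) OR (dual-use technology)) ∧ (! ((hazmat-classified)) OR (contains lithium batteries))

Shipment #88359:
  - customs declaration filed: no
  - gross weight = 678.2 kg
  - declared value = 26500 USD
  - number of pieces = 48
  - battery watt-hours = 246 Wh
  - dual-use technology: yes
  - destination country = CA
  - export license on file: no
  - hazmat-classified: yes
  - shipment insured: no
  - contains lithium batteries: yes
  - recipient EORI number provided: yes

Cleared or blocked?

Blocked

Atomic conditions:
  NOT hazmat-classified: yes → false
  contains lithium batteries: yes → true
  number of pieces < 55: 48 < 55 is true
  gross weight ≥ 396.4 kg: 678.2 ≥ 396.4 is true
  recipient EORI number provided: yes → true
  destination country ∈ {BR, CA}: CA is in the set → true
  shipment insured: no → false
  NOT export license on file: no → true
  declared value > 9208 USD: 26500 > 9208 is true
  battery watt-hours between 46 Wh and 280 Wh: 246 in [46, 280] is true
  NOT customs declaration filed: no → true
  dual-use technology: yes → true
  number of pieces ≤ 59: 48 ≤ 59 is true
  battery watt-hours ≥ 245 Wh: 246 ≥ 245 is true
  hazmat-classified: yes → true
Combine:
[1] false OR true OR true = true
[2.1] NOT true = false
[2] false OR true = true
[3.1] NOT true = false
[3.3] NOT true = false
[3] false OR false OR false = false
[4] true OR true = true
[5.1] NOT true = false
[5.2] NOT true = false
[5] false OR false OR true = true
[6.1] NOT true = false
[6] false OR true = true
[7.1] NOT true = false
[7] false OR true = true
[root] true AND true AND false AND true AND true AND true AND true = false
Overall: false → blocked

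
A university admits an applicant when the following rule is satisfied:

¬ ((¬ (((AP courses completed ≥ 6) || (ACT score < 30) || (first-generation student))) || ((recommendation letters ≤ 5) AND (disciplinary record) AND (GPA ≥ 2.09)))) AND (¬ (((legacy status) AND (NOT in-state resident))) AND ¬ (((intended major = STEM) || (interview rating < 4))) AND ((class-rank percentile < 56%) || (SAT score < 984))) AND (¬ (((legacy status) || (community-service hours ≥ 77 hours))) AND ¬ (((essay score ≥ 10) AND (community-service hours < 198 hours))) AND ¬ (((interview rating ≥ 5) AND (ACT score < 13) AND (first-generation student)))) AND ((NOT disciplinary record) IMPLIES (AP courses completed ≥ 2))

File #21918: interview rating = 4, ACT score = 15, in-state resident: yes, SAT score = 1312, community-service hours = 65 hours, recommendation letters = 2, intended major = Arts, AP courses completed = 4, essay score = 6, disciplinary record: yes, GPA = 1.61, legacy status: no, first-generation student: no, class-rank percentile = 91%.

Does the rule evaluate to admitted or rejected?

Atomic conditions:
  AP courses completed ≥ 6: 4 ≥ 6 is false
  ACT score < 30: 15 < 30 is true
  first-generation student: no → false
  recommendation letters ≤ 5: 2 ≤ 5 is true
  disciplinary record: yes → true
  GPA ≥ 2.09: 1.61 ≥ 2.09 is false
  legacy status: no → false
  NOT in-state resident: yes → false
  intended major = STEM: Arts == STEM is false
  interview rating < 4: 4 < 4 is false
  class-rank percentile < 56%: 91 < 56 is false
  SAT score < 984: 1312 < 984 is false
  community-service hours ≥ 77 hours: 65 ≥ 77 is false
  essay score ≥ 10: 6 ≥ 10 is false
  community-service hours < 198 hours: 65 < 198 is true
  interview rating ≥ 5: 4 ≥ 5 is false
  ACT score < 13: 15 < 13 is false
  NOT disciplinary record: yes → false
  AP courses completed ≥ 2: 4 ≥ 2 is true
Combine:
[1.1.1.1] false OR true OR false = true
[1.1.1] NOT true = false
[1.1.2] true AND true AND false = false
[1.1] false OR false = false
[1] NOT false = true
[2.1.1] false AND false = false
[2.1] NOT false = true
[2.2.1] false OR false = false
[2.2] NOT false = true
[2.3] false OR false = false
[2] true AND true AND false = false
[3.1.1] false OR false = false
[3.1] NOT false = true
[3.2.1] false AND true = false
[3.2] NOT false = true
[3.3.1] false AND false AND false = false
[3.3] NOT false = true
[3] true AND true AND true = true
[4] false → true (antecedent false ⇒ implication holds) = true
[root] true AND false AND true AND true = false
Overall: false → rejected

Rejected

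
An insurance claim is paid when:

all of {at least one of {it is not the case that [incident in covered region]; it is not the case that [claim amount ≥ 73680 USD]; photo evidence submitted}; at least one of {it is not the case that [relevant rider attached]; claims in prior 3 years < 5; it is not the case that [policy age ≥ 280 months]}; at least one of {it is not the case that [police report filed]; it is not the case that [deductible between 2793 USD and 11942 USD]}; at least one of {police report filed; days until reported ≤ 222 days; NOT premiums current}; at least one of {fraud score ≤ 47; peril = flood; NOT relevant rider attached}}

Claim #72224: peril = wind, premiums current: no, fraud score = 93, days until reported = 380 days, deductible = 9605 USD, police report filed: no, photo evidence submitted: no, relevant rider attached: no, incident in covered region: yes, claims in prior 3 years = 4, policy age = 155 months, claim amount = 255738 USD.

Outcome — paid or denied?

Atomic conditions:
  incident in covered region: yes → true
  claim amount ≥ 73680 USD: 255738 ≥ 73680 is true
  photo evidence submitted: no → false
  relevant rider attached: no → false
  claims in prior 3 years < 5: 4 < 5 is true
  policy age ≥ 280 months: 155 ≥ 280 is false
  police report filed: no → false
  deductible between 2793 USD and 11942 USD: 9605 in [2793, 11942] is true
  days until reported ≤ 222 days: 380 ≤ 222 is false
  NOT premiums current: no → true
  fraud score ≤ 47: 93 ≤ 47 is false
  peril = flood: wind == flood is false
  NOT relevant rider attached: no → true
Combine:
[1.1] NOT true = false
[1.2] NOT true = false
[1] false OR false OR false = false
[2.1] NOT false = true
[2.3] NOT false = true
[2] true OR true OR true = true
[3.1] NOT false = true
[3.2] NOT true = false
[3] true OR false = true
[4] false OR false OR true = true
[5] false OR false OR true = true
[root] false AND true AND true AND true AND true = false
Overall: false → denied

Denied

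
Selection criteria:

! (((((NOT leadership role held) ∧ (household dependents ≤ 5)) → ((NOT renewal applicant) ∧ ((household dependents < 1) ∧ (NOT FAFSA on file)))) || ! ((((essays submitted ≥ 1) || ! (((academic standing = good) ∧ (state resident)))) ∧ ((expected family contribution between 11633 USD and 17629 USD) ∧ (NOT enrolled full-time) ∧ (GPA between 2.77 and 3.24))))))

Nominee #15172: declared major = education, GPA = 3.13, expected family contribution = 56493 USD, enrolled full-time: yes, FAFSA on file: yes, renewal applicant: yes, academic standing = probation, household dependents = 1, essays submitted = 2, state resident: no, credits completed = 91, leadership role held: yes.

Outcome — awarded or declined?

Declined

Atomic conditions:
  NOT leadership role held: yes → false
  household dependents ≤ 5: 1 ≤ 5 is true
  NOT renewal applicant: yes → false
  household dependents < 1: 1 < 1 is false
  NOT FAFSA on file: yes → false
  essays submitted ≥ 1: 2 ≥ 1 is true
  academic standing = good: probation == good is false
  state resident: no → false
  expected family contribution between 11633 USD and 17629 USD: 56493 in [11633, 17629] is false
  NOT enrolled full-time: yes → false
  GPA between 2.77 and 3.24: 3.13 in [2.77, 3.24] is true
Combine:
[1.1.1] false AND true = false
[1.1.2.2] false AND false = false
[1.1.2] false AND false = false
[1.1] false → false (antecedent false ⇒ implication holds) = true
[1.2.1.1.2.1] false AND false = false
[1.2.1.1.2] NOT false = true
[1.2.1.1] true OR true = true
[1.2.1.2] false AND false AND true = false
[1.2.1] true AND false = false
[1.2] NOT false = true
[1] true OR true = true
[root] NOT true = false
Overall: false → declined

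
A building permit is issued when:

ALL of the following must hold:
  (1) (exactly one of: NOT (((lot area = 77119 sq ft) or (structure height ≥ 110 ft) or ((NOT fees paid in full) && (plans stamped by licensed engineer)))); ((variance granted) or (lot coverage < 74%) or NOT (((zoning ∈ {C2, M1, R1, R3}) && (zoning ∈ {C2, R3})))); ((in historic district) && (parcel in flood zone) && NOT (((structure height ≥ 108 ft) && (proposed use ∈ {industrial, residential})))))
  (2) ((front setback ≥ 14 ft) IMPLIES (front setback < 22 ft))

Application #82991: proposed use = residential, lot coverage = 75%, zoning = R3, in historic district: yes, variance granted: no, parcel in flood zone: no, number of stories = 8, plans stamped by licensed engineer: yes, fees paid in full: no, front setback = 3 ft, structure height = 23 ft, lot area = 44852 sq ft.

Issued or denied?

Atomic conditions:
  lot area = 77119 sq ft: 44852 == 77119 is false
  structure height ≥ 110 ft: 23 ≥ 110 is false
  NOT fees paid in full: no → true
  plans stamped by licensed engineer: yes → true
  variance granted: no → false
  lot coverage < 74%: 75 < 74 is false
  zoning ∈ {C2, M1, R1, R3}: R3 is in the set → true
  zoning ∈ {C2, R3}: R3 is in the set → true
  in historic district: yes → true
  parcel in flood zone: no → false
  structure height ≥ 108 ft: 23 ≥ 108 is false
  proposed use ∈ {industrial, residential}: residential is in the set → true
  front setback ≥ 14 ft: 3 ≥ 14 is false
  front setback < 22 ft: 3 < 22 is true
Combine:
[1.1.1.3] true AND true = true
[1.1.1] false OR false OR true = true
[1.1] NOT true = false
[1.2.3.1] true AND true = true
[1.2.3] NOT true = false
[1.2] false OR false OR false = false
[1.3.3.1] false AND true = false
[1.3.3] NOT false = true
[1.3] true AND false AND true = false
[1] exactly-one(false, false, false) = false
[2] false → true (antecedent false ⇒ implication holds) = true
[root] false AND true = false
Overall: false → denied

Denied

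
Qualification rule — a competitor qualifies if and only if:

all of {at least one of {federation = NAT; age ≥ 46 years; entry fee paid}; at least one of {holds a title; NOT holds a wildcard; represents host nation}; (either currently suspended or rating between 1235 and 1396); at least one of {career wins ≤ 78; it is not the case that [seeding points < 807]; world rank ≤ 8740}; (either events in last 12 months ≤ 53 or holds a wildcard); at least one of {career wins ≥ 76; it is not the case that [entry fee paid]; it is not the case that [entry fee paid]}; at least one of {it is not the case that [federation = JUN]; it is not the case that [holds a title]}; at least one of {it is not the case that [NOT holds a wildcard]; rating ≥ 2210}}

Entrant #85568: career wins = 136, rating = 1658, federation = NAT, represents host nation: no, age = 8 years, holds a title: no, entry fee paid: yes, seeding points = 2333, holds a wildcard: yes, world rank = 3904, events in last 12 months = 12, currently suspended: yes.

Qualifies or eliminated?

Atomic conditions:
  federation = NAT: NAT == NAT is true
  age ≥ 46 years: 8 ≥ 46 is false
  entry fee paid: yes → true
  holds a title: no → false
  NOT holds a wildcard: yes → false
  represents host nation: no → false
  currently suspended: yes → true
  rating between 1235 and 1396: 1658 in [1235, 1396] is false
  career wins ≤ 78: 136 ≤ 78 is false
  seeding points < 807: 2333 < 807 is false
  world rank ≤ 8740: 3904 ≤ 8740 is true
  events in last 12 months ≤ 53: 12 ≤ 53 is true
  holds a wildcard: yes → true
  career wins ≥ 76: 136 ≥ 76 is true
  federation = JUN: NAT == JUN is false
  rating ≥ 2210: 1658 ≥ 2210 is false
Combine:
[1] true OR false OR true = true
[2] false OR false OR false = false
[3] true OR false = true
[4.2] NOT false = true
[4] false OR true OR true = true
[5] true OR true = true
[6.2] NOT true = false
[6.3] NOT true = false
[6] true OR false OR false = true
[7.1] NOT false = true
[7.2] NOT false = true
[7] true OR true = true
[8.1] NOT false = true
[8] true OR false = true
[root] true AND false AND true AND true AND true AND true AND true AND true = false
Overall: false → eliminated

Eliminated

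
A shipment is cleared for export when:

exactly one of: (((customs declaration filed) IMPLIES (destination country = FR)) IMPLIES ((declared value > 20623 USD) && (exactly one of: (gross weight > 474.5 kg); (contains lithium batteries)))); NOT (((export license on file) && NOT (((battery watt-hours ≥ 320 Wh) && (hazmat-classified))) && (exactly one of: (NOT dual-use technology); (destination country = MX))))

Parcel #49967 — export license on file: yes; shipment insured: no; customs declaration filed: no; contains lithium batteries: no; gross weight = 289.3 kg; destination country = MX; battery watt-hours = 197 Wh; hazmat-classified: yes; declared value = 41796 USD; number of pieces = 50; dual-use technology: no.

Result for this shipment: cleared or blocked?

Cleared

Atomic conditions:
  customs declaration filed: no → false
  destination country = FR: MX == FR is false
  declared value > 20623 USD: 41796 > 20623 is true
  gross weight > 474.5 kg: 289.3 > 474.5 is false
  contains lithium batteries: no → false
  export license on file: yes → true
  battery watt-hours ≥ 320 Wh: 197 ≥ 320 is false
  hazmat-classified: yes → true
  NOT dual-use technology: no → true
  destination country = MX: MX == MX is true
Combine:
[1.1] false → false (antecedent false ⇒ implication holds) = true
[1.2.2] exactly-one(false, false) = false
[1.2] true AND false = false
[1] true → false = false
[2.1.2.1] false AND true = false
[2.1.2] NOT false = true
[2.1.3] exactly-one(true, true) = false
[2.1] true AND true AND false = false
[2] NOT false = true
[root] exactly-one(false, true) = true
Overall: true → cleared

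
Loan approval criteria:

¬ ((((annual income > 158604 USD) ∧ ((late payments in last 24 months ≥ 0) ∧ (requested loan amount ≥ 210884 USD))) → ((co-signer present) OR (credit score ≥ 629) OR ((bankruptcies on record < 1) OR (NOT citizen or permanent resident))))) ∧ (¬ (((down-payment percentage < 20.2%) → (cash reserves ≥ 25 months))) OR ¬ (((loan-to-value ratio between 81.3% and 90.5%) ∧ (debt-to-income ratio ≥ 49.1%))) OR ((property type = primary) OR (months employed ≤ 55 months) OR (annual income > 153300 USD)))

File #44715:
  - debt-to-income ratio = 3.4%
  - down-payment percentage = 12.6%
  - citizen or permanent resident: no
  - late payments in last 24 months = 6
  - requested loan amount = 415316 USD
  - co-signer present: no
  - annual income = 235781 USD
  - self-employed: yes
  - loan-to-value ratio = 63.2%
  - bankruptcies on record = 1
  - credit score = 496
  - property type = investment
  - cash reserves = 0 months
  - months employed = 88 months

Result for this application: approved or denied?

Denied

Atomic conditions:
  annual income > 158604 USD: 235781 > 158604 is true
  late payments in last 24 months ≥ 0: 6 ≥ 0 is true
  requested loan amount ≥ 210884 USD: 415316 ≥ 210884 is true
  co-signer present: no → false
  credit score ≥ 629: 496 ≥ 629 is false
  bankruptcies on record < 1: 1 < 1 is false
  NOT citizen or permanent resident: no → true
  down-payment percentage < 20.2%: 12.6 < 20.2 is true
  cash reserves ≥ 25 months: 0 ≥ 25 is false
  loan-to-value ratio between 81.3% and 90.5%: 63.2 in [81.3, 90.5] is false
  debt-to-income ratio ≥ 49.1%: 3.4 ≥ 49.1 is false
  property type = primary: investment == primary is false
  months employed ≤ 55 months: 88 ≤ 55 is false
  annual income > 153300 USD: 235781 > 153300 is true
Combine:
[1.1.1.2] true AND true = true
[1.1.1] true AND true = true
[1.1.2.3] false OR true = true
[1.1.2] false OR false OR true = true
[1.1] true → true = true
[1] NOT true = false
[2.1.1] true → false = false
[2.1] NOT false = true
[2.2.1] false AND false = false
[2.2] NOT false = true
[2.3] false OR false OR true = true
[2] true OR true OR true = true
[root] false AND true = false
Overall: false → denied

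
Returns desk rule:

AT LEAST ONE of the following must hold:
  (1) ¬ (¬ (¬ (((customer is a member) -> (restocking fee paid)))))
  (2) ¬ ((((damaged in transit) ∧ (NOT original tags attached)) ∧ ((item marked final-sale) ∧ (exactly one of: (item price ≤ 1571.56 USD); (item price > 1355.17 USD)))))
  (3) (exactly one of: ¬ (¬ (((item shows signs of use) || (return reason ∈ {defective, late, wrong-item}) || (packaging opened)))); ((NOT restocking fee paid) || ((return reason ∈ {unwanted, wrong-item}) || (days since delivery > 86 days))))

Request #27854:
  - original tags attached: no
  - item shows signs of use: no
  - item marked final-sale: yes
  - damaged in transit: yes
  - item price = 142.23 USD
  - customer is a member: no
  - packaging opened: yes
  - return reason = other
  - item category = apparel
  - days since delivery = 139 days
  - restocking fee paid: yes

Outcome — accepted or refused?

Refused

Atomic conditions:
  customer is a member: no → false
  restocking fee paid: yes → true
  damaged in transit: yes → true
  NOT original tags attached: no → true
  item marked final-sale: yes → true
  item price ≤ 1571.56 USD: 142.23 ≤ 1571.56 is true
  item price > 1355.17 USD: 142.23 > 1355.17 is false
  item shows signs of use: no → false
  return reason ∈ {defective, late, wrong-item}: other is not in the set → false
  packaging opened: yes → true
  NOT restocking fee paid: yes → false
  return reason ∈ {unwanted, wrong-item}: other is not in the set → false
  days since delivery > 86 days: 139 > 86 is true
Combine:
[1.1.1.1] false → true (antecedent false ⇒ implication holds) = true
[1.1.1] NOT true = false
[1.1] NOT false = true
[1] NOT true = false
[2.1.1] true AND true = true
[2.1.2.2] exactly-one(true, false) = true
[2.1.2] true AND true = true
[2.1] true AND true = true
[2] NOT true = false
[3.1.1.1] false OR false OR true = true
[3.1.1] NOT true = false
[3.1] NOT false = true
[3.2.2] false OR true = true
[3.2] false OR true = true
[3] exactly-one(true, true) = false
[root] false OR false OR false = false
Overall: false → refused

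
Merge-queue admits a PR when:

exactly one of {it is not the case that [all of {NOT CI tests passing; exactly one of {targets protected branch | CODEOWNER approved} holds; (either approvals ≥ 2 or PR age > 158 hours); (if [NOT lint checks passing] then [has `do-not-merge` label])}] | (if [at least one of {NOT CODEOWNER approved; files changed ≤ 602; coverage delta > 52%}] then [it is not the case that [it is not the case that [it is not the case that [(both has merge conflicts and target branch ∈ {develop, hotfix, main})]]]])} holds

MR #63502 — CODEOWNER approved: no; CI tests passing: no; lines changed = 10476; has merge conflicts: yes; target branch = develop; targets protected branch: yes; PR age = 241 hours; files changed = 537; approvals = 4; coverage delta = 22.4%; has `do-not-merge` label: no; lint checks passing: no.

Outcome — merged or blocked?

Atomic conditions:
  NOT CI tests passing: no → true
  targets protected branch: yes → true
  CODEOWNER approved: no → false
  approvals ≥ 2: 4 ≥ 2 is true
  PR age > 158 hours: 241 > 158 is true
  NOT lint checks passing: no → true
  has `do-not-merge` label: no → false
  NOT CODEOWNER approved: no → true
  files changed ≤ 602: 537 ≤ 602 is true
  coverage delta > 52%: 22.4 > 52 is false
  has merge conflicts: yes → true
  target branch ∈ {develop, hotfix, main}: develop is in the set → true
Combine:
[1.1.2] exactly-one(true, false) = true
[1.1.3] true OR true = true
[1.1.4] true → false = false
[1.1] true AND true AND true AND false = false
[1] NOT false = true
[2.1] true OR true OR false = true
[2.2.1.1.1] true AND true = true
[2.2.1.1] NOT true = false
[2.2.1] NOT false = true
[2.2] NOT true = false
[2] true → false = false
[root] exactly-one(true, false) = true
Overall: true → merged

Merged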